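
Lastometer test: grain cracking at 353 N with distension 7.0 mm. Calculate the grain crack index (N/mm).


50.4 N/mm

Grain crack index = force / distension
Index = 353 / 7.0 = 50.4 N/mm


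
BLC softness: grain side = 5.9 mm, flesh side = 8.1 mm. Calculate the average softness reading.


Average = (5.9 + 8.1) / 2
Average = 7.00 mm


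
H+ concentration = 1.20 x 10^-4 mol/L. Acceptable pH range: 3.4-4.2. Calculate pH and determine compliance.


pH = -log10(1.20 x 10^-4) = 3.92
Range: 3.4 to 4.2
Compliant: Yes


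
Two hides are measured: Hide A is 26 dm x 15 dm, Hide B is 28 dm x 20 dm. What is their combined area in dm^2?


950 dm^2

Hide A area = 26 x 15 = 390 dm^2
Hide B area = 28 x 20 = 560 dm^2
Total = 390 + 560 = 950 dm^2


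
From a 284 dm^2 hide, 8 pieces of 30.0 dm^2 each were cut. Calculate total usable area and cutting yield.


Usable area = 240.0 dm^2
Yield = 84.5%


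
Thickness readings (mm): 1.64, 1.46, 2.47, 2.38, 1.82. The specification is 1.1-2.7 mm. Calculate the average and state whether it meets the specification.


Average = 1.95 mm
Within specification: Yes

Sum = 9.77
Average = 9.77 / 5 = 1.95 mm
Specification range: 1.1 to 2.7 mm
Within spec: Yes


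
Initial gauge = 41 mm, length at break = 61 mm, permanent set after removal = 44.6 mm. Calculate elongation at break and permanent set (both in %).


Elongation at break = 48.8%
Permanent set = 8.8%


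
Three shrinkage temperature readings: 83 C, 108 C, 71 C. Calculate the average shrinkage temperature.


87.3 C


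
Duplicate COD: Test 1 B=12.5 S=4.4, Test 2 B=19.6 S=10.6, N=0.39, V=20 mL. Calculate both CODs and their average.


COD1 = (12.5 - 4.4) x 0.39 x 8000 / 20 = 1263.6 mg/L
COD2 = (19.6 - 10.6) x 0.39 x 8000 / 20 = 1404.0 mg/L
Average = (1263.6 + 1404.0) / 2 = 1333.8 mg/L


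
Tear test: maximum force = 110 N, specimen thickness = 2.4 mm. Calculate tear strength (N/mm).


45.8 N/mm

Tear strength = force / thickness
Tear = 110 / 2.4 = 45.8 N/mm


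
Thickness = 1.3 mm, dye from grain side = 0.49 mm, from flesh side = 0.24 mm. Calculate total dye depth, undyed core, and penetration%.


Total dyed = 0.73 mm
Undyed core = 0.57 mm
Penetration = 56.2%

Total dyed = 0.49 + 0.24 = 0.73 mm
Undyed core = 1.3 - 0.73 = 0.57 mm
Penetration = 0.73 / 1.3 x 100 = 56.2%


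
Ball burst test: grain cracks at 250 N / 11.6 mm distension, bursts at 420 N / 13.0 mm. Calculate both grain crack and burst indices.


Crack index = 250 / 11.6 = 21.6 N/mm
Burst index = 420 / 13.0 = 32.3 N/mm


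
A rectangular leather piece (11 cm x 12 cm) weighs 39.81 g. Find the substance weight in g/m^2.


Area = 11 x 12 = 132 cm^2
SW = 39.81 / 132 x 10000 = 3015.9 g/m^2


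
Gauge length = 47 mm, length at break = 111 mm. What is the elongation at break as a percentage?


136.2%

Extension = 111 - 47 = 64 mm
Elongation = 64 / 47 x 100 = 136.2%


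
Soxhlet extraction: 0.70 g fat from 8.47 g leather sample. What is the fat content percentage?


8.3%

Fat content = 0.70 / 8.47 x 100
Fat = 8.3%


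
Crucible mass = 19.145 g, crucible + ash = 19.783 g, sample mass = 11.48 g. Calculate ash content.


Ash mass = 0.638 g
Ash content = 5.56%

Ash mass = 19.783 - 19.145 = 0.638 g
Ash% = 0.638 / 11.48 x 100 = 5.56%


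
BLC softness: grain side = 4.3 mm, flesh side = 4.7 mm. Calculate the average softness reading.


Average = (4.3 + 4.7) / 2
Average = 4.50 mm


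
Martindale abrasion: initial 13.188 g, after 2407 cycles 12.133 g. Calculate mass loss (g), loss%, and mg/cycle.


Loss = 13.188 - 12.133 = 1.055 g
Loss% = 1.055 / 13.188 x 100 = 8.00%
Rate = 1.055 / 2407 x 1000 = 0.438 mg/cycle


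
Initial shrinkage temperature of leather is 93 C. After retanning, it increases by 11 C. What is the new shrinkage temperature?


104 C


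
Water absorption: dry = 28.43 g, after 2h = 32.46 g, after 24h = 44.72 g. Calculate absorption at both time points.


WA (2h) = (32.46 - 28.43) / 28.43 x 100 = 14.2%
WA (24h) = (44.72 - 28.43) / 28.43 x 100 = 57.3%


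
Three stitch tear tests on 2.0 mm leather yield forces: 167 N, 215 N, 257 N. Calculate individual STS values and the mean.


STS1 = 83.5 N/mm
STS2 = 107.5 N/mm
STS3 = 128.5 N/mm
Mean = 106.5 N/mm

STS1 = 167 / 2.0 = 83.5 N/mm
STS2 = 215 / 2.0 = 107.5 N/mm
STS3 = 257 / 2.0 = 128.5 N/mm
Mean = (83.5 + 107.5 + 128.5) / 3 = 106.5 N/mm


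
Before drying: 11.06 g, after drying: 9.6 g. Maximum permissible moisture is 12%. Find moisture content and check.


MC = (11.06 - 9.6) / 11.06 x 100 = 13.2%
Maximum: 12%
Acceptable: No


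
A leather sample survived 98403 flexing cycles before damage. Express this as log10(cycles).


log10(98403) = 4.99


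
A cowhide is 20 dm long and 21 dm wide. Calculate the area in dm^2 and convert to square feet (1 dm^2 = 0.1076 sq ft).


Area = 20 x 21 = 420 dm^2
Conversion: 420 x 0.1076 = 45.19 sq ft


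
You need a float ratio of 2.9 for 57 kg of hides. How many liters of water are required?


165.3 L

Water = hide weight x target ratio
Water = 57 x 2.9 = 165.3 L


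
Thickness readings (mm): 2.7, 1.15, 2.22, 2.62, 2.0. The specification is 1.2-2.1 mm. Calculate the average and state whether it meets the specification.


Sum = 10.69
Average = 10.69 / 5 = 2.14 mm
Specification range: 1.2 to 2.1 mm
Within spec: No


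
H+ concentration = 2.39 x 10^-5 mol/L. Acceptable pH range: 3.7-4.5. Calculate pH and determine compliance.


pH = 4.62
Compliant: No

pH = -log10(2.39 x 10^-5) = 4.62
Range: 3.7 to 4.5
Compliant: No


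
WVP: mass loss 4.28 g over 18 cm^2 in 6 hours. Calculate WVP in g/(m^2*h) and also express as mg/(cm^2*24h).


WVP = 396.30 g/(m^2*h)
Daily rate = 951.11 mg/(cm^2*24h)


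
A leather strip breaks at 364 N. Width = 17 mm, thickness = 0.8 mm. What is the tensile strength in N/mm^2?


26.76 N/mm^2


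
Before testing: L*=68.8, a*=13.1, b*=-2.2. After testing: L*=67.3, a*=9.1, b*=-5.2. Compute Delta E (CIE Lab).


dL = 67.3 - 68.8 = -1.5
da = 9.1 - 13.1 = -4.0
db = -5.2 - (-2.2) = -3.0
dE = sqrt((-1.5)^2 + (-4.0)^2 + (-3.0)^2) = 5.22


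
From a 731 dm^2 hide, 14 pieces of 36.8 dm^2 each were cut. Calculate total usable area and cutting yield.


Usable area = 515.2 dm^2
Yield = 70.5%


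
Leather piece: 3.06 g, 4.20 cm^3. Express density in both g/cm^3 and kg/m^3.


Density = 3.06 / 4.20 = 0.729 g/cm^3
Convert: 0.729 x 1000 = 729 kg/m^3


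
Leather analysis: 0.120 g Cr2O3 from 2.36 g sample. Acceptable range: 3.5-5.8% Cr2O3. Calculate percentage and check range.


Cr2O3% = 0.120 / 2.36 x 100 = 5.08%
Acceptable range: 3.5 to 5.8%
Within range: Yes


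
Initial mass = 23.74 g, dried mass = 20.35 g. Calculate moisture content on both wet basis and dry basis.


Moisture lost = 23.74 - 20.35 = 3.39 g
Wet basis MC = 3.39 / 23.74 x 100 = 14.3%
Dry basis MC = 3.39 / 20.35 x 100 = 16.7%


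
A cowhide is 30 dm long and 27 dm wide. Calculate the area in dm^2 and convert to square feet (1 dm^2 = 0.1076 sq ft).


810 dm^2
87.16 sq ft


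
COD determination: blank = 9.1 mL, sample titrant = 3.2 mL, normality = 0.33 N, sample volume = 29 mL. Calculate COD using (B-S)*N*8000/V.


COD = (9.1 - 3.2) x 0.33 x 8000 / 29
COD = 5.9 x 0.33 x 8000 / 29
COD = 537.1 mg/L


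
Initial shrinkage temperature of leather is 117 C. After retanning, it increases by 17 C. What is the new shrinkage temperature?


134 C


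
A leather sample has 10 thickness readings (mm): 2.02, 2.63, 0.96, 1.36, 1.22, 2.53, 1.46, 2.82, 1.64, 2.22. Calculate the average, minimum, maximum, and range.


Average = 1.89 mm
Min = 0.96 mm
Max = 2.82 mm
Range = 1.86 mm


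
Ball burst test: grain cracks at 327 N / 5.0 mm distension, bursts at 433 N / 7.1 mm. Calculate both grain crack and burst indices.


Crack index = 65.4 N/mm
Burst index = 61.0 N/mm


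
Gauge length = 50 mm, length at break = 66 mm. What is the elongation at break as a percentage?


Extension = 66 - 50 = 16 mm
Elongation = 16 / 50 x 100 = 32.0%


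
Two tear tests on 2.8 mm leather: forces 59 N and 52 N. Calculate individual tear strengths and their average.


Tear 1 = 59 / 2.8 = 21.1 N/mm
Tear 2 = 52 / 2.8 = 18.6 N/mm
Average = (21.1 + 18.6) / 2 = 19.9 N/mm


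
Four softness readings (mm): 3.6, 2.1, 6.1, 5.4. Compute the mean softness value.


Sum = 3.6 + 2.1 + 6.1 + 5.4
Mean = 17.2 / 4 = 4.30 mm


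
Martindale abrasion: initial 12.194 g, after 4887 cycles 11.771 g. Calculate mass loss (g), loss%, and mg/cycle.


Loss = 12.194 - 11.771 = 0.423 g
Loss% = 0.423 / 12.194 x 100 = 3.47%
Rate = 0.423 / 4887 x 1000 = 0.087 mg/cycle


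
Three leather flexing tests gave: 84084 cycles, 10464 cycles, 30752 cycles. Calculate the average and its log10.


Average = (84084 + 10464 + 30752) / 3 = 41767 cycles
log10(41767) = 4.62


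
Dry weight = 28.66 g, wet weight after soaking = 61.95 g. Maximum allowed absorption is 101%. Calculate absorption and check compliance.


Absorption = 116.2%
Compliant: No


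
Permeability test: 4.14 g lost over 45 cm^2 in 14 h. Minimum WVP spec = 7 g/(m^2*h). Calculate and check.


WVP = 4.14 / (45 x 14) x 10000 = 65.71 g/(m^2*h)
Minimum: 7 g/(m^2*h)
Meets spec: Yes


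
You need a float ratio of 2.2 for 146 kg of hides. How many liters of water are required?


321.2 L


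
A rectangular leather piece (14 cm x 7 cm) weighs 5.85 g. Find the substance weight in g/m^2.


Area = 14 x 7 = 98 cm^2
SW = 5.85 / 98 x 10000 = 596.9 g/m^2


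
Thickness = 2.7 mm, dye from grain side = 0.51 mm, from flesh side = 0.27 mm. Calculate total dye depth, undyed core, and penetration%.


Total dyed = 0.51 + 0.27 = 0.78 mm
Undyed core = 2.7 - 0.78 = 1.92 mm
Penetration = 0.78 / 2.7 x 100 = 28.9%


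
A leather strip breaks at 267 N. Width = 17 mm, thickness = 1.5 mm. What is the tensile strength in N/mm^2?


Cross-sectional area = 17 x 1.5 = 25.5 mm^2
Tensile strength = 267 / 25.5 = 10.47 N/mm^2


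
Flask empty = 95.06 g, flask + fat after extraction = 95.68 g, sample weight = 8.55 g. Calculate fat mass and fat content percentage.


Fat mass = 95.68 - 95.06 = 0.62 g
Fat% = 0.62 / 8.55 x 100 = 7.3%


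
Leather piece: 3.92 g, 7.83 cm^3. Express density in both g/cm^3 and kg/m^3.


Density = 3.92 / 7.83 = 0.501 g/cm^3
Convert: 0.501 x 1000 = 501 kg/m^3


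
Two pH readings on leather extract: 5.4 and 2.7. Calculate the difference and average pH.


Difference = |5.4 - 2.7| = 2.7
Average = (5.4 + 2.7) / 2 = 4.05


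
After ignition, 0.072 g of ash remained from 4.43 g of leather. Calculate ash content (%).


1.63%

Ash% = 0.072 / 4.43 x 100
Ash% = 1.63%


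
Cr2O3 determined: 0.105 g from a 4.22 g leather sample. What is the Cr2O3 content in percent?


2.49%

Cr2O3% = 0.105 / 4.22 x 100
Cr2O3% = 2.49%


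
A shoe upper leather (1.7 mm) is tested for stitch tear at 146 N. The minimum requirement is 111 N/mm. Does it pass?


STS = 146 / 1.7 = 85.9 N/mm
Minimum required: 111 N/mm
Passes: No


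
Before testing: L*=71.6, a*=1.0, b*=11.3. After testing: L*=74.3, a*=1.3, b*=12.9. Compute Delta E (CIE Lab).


dL = 74.3 - 71.6 = 2.7
da = 1.3 - 1.0 = 0.3
db = 12.9 - 11.3 = 1.6
dE = sqrt((2.7)^2 + (0.3)^2 + (1.6)^2) = 3.15


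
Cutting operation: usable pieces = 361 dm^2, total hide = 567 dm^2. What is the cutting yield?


63.7%


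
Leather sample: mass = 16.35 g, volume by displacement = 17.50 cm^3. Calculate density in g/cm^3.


Density = mass / volume
Density = 16.35 / 17.50 = 0.934 g/cm^3


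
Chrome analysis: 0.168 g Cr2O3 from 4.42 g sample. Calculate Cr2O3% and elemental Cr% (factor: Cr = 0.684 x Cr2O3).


Cr2O3 = 3.80%
Cr = 2.60%

Cr2O3% = 0.168 / 4.42 x 100 = 3.80%
Cr% = 3.80 x 0.684 = 2.60%


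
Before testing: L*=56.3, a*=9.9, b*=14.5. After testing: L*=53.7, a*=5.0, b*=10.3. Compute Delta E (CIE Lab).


dL = 53.7 - 56.3 = -2.6
da = 5.0 - 9.9 = -4.9
db = 10.3 - 14.5 = -4.2
dE = sqrt((-2.6)^2 + (-4.9)^2 + (-4.2)^2) = 6.96


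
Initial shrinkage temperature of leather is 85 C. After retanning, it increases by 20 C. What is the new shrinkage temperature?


105 C

New Ts = 85 + 20 = 105 C


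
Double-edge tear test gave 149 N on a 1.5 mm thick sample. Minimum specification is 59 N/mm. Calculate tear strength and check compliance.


Tear strength = 149 / 1.5 = 99.3 N/mm
Required minimum = 59 N/mm
Compliant: Yes


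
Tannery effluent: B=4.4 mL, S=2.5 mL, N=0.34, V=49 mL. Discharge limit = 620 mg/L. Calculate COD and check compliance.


COD = (4.4 - 2.5) x 0.34 x 8000 / 49 = 105.5 mg/L
Limit: 620 mg/L
Compliant: Yes


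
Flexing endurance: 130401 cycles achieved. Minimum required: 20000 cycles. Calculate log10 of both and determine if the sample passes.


Achieved: log10 = 5.12
Required: log10 = 4.30
Passes: Yes

log10(130401) = 5.12
log10(20000) = 4.30
Passes: Yes


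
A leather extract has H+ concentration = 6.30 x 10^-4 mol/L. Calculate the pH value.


pH = -log10[H+]
pH = -log10(6.30 x 10^-4) = 3.20


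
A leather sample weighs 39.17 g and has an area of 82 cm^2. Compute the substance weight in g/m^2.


4776.8 g/m^2

Substance weight = mass / area x 10000
SW = 39.17 / 82 x 10000
SW = 4776.8 g/m^2


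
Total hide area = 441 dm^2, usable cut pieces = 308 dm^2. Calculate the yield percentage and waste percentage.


Yield = 69.8%
Waste = 30.2%


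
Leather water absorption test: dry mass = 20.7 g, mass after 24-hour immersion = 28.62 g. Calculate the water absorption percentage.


38.3%

Water absorbed = 28.62 - 20.7 = 7.92 g
WA% = 7.92 / 20.7 x 100 = 38.3%


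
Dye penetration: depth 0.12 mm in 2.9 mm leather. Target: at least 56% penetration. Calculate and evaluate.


Penetration = 0.12 / 2.9 x 100 = 4.1%
Target: 56%
Meets target: No


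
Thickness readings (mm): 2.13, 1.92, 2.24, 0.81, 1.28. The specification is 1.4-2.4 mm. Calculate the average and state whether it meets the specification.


Average = 1.68 mm
Within specification: Yes

Sum = 8.38
Average = 8.38 / 5 = 1.68 mm
Specification range: 1.4 to 2.4 mm
Within spec: Yes


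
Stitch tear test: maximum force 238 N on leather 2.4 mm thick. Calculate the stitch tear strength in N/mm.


99.2 N/mm


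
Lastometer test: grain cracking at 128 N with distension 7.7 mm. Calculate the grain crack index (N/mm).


16.6 N/mm

Grain crack index = force / distension
Index = 128 / 7.7 = 16.6 N/mm


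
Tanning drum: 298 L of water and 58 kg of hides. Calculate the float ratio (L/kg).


Float ratio = water / hide weight
Ratio = 298 / 58 = 5.1


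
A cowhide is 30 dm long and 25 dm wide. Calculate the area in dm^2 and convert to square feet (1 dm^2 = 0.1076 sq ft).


Area = 30 x 25 = 750 dm^2
Conversion: 750 x 0.1076 = 80.70 sq ft


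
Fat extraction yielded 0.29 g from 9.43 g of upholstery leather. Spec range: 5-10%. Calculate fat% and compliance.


Fat% = 0.29 / 9.43 x 100 = 3.1%
Spec range: 5-10%
Compliant: No


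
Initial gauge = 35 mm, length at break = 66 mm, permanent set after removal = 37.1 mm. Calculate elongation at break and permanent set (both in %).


Elongation at break = 88.6%
Permanent set = 6.0%

Elongation at break = (66 - 35) / 35 x 100 = 88.6%
Permanent set = (37.1 - 35) / 35 x 100 = 6.0%


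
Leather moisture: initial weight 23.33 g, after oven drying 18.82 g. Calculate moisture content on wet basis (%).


19.3%


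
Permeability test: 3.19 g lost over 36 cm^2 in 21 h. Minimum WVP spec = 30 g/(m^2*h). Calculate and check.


WVP = 42.20 g/(m^2*h)
Meets specification: Yes


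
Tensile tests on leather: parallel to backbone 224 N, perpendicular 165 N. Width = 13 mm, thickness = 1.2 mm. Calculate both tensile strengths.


Area = 13 x 1.2 = 15.6 mm^2
TS (parallel) = 224 / 15.6 = 14.36 N/mm^2
TS (perpendicular) = 165 / 15.6 = 10.58 N/mm^2


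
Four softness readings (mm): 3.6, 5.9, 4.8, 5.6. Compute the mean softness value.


4.98 mm


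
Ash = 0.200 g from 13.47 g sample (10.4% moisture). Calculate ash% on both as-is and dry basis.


As-is ash% = 0.200 / 13.47 x 100 = 1.48%
Dry mass = 13.47 x (100 - 10.4) / 100 = 12.06912 g
Dry-basis ash% = 0.200 / 12.06912 x 100 = 1.66%


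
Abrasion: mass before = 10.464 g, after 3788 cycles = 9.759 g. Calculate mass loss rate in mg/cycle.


Mass loss = 10.464 - 9.759 = 0.705 g
Rate = 0.705 / 3788 x 1000 = 0.186 mg/cycle


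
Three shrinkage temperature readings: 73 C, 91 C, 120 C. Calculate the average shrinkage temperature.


94.7 C


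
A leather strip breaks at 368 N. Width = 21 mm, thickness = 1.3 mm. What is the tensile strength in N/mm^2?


13.48 N/mm^2

Cross-sectional area = 21 x 1.3 = 27.3 mm^2
Tensile strength = 368 / 27.3 = 13.48 N/mm^2


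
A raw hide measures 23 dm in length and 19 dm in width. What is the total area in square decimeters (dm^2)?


Area = length x width
Area = 23 x 19 = 437 dm^2


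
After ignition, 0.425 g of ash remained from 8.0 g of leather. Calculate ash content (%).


5.31%

Ash% = 0.425 / 8.0 x 100
Ash% = 5.31%


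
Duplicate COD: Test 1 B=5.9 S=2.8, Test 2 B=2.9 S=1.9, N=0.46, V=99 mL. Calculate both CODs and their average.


COD1 = 115.2 mg/L
COD2 = 37.2 mg/L
Average = 76.2 mg/L

COD1 = (5.9 - 2.8) x 0.46 x 8000 / 99 = 115.2 mg/L
COD2 = (2.9 - 1.9) x 0.46 x 8000 / 99 = 37.2 mg/L
Average = (115.2 + 37.2) / 2 = 76.2 mg/L


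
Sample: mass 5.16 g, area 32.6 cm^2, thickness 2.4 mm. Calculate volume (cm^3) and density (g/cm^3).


Volume = 7.824 cm^3
Density = 0.660 g/cm^3

Thickness in cm = 2.4 / 10 = 0.24 cm
Volume = 32.6 x 0.24 = 7.824 cm^3
Density = 5.16 / 7.824 = 0.660 g/cm^3


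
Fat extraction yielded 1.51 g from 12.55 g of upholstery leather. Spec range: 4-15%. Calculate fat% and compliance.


Fat% = 1.51 / 12.55 x 100 = 12.0%
Spec range: 4-15%
Compliant: Yes


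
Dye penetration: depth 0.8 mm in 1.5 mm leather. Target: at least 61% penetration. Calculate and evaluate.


Penetration = 0.8 / 1.5 x 100 = 53.3%
Target: 61%
Meets target: No


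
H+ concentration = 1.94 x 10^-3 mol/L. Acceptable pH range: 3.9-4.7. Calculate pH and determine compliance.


pH = 2.71
Compliant: No

pH = -log10(1.94 x 10^-3) = 2.71
Range: 3.9 to 4.7
Compliant: No


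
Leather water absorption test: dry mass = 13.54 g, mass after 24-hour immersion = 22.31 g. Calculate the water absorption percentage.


64.8%


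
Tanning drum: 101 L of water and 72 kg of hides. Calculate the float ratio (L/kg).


1.4

Float ratio = water / hide weight
Ratio = 101 / 72 = 1.4


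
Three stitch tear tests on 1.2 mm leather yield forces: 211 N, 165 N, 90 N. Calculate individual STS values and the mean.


STS1 = 211 / 1.2 = 175.8 N/mm
STS2 = 165 / 1.2 = 137.5 N/mm
STS3 = 90 / 1.2 = 75.0 N/mm
Mean = (175.8 + 137.5 + 75.0) / 3 = 129.4 N/mm


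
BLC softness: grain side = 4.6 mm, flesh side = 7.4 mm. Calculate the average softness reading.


Average = (4.6 + 7.4) / 2
Average = 6.00 mm


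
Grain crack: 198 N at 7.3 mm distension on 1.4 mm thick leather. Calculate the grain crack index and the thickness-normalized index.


Crack index = 198 / 7.3 = 27.1 N/mm
Normalized = 27.1 / 1.4 = 19.4 N/mm per mm


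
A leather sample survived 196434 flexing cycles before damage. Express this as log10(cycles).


log10(196434) = 5.29


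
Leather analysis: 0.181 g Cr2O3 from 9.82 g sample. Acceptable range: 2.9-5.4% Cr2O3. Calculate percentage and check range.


Cr2O3 = 1.84%
Within range: No


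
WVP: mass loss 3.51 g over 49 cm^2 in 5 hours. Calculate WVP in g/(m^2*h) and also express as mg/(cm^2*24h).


WVP = 3.51 / (49 x 5) x 10000 = 143.27 g/(m^2*h)
Mass loss in mg = 3.51 x 1000 = 3510 mg
Per cm^2 per 24h in mg: 3510 x 24 / (49 x 5) = 84240 / 245 = 343.84 mg/(cm^2*24h)


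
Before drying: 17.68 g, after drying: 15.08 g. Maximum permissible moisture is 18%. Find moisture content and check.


Moisture content = 14.7%
Acceptable: Yes

MC = (17.68 - 15.08) / 17.68 x 100 = 14.7%
Maximum: 18%
Acceptable: Yes


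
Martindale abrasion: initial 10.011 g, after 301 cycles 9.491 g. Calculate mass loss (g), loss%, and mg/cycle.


Loss = 10.011 - 9.491 = 0.520 g
Loss% = 0.520 / 10.011 x 100 = 5.19%
Rate = 0.520 / 301 x 1000 = 1.728 mg/cycle


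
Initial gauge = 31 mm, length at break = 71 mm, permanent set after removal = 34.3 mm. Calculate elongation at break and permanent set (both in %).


Elongation at break = (71 - 31) / 31 x 100 = 129.0%
Permanent set = (34.3 - 31) / 31 x 100 = 10.6%


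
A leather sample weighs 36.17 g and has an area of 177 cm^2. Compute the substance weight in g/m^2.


Substance weight = mass / area x 10000
SW = 36.17 / 177 x 10000
SW = 2043.5 g/m^2


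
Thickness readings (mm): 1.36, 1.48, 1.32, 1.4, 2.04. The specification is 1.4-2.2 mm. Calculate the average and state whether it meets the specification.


Sum = 7.60
Average = 7.60 / 5 = 1.52 mm
Specification range: 1.4 to 2.2 mm
Within spec: Yes


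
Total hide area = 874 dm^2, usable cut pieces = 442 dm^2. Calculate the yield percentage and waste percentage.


Yield = 442 / 874 x 100 = 50.6%
Waste = 874 - 442 = 432 dm^2
Waste% = 100 - 50.6 = 49.4%


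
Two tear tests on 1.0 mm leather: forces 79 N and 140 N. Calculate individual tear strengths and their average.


Tear 1 = 79.0 N/mm
Tear 2 = 140.0 N/mm
Average = 109.5 N/mm


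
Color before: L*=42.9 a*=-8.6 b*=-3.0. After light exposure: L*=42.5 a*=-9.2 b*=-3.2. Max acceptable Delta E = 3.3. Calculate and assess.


Delta E = 0.75
Passes: Yes

dL = -0.4, da = -0.6, db = -0.2
dE = sqrt((-0.4)^2 + (-0.6)^2 + (-0.2)^2) = 0.75
Max = 3.3
Passes: Yes


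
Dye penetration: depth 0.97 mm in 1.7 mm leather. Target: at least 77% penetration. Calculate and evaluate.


Penetration = 0.97 / 1.7 x 100 = 57.1%
Target: 77%
Meets target: No


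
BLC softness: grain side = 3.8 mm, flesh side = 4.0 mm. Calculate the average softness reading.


Average = (3.8 + 4.0) / 2
Average = 3.90 mm


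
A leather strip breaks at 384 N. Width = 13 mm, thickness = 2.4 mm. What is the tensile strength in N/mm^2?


Cross-sectional area = 13 x 2.4 = 31.2 mm^2
Tensile strength = 384 / 31.2 = 12.31 N/mm^2


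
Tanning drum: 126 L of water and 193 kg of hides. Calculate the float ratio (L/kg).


0.7

Float ratio = water / hide weight
Ratio = 126 / 193 = 0.7


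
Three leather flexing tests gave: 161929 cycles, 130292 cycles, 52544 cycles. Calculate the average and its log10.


Average = (161929 + 130292 + 52544) / 3 = 114922 cycles
log10(114922) = 5.06


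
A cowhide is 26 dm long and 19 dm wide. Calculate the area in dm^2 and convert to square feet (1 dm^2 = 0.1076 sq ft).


494 dm^2
53.15 sq ft


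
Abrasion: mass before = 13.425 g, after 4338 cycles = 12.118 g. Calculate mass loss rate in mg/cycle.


0.301 mg/cycle

Mass loss = 13.425 - 12.118 = 1.307 g
Rate = 1.307 / 4338 x 1000 = 0.301 mg/cycle


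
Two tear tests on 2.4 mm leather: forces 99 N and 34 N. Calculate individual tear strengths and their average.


Tear 1 = 41.3 N/mm
Tear 2 = 14.2 N/mm
Average = 27.8 N/mm

Tear 1 = 99 / 2.4 = 41.3 N/mm
Tear 2 = 34 / 2.4 = 14.2 N/mm
Average = (41.3 + 14.2) / 2 = 27.8 N/mm


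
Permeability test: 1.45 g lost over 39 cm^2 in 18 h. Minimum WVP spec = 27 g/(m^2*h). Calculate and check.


WVP = 20.66 g/(m^2*h)
Meets specification: No

WVP = 1.45 / (39 x 18) x 10000 = 20.66 g/(m^2*h)
Minimum: 27 g/(m^2*h)
Meets spec: No


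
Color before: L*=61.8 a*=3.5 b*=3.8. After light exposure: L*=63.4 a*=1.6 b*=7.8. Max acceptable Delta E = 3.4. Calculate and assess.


dL = 1.6, da = -1.9, db = 4.0
dE = sqrt((1.6)^2 + (-1.9)^2 + (4.0)^2) = 4.71
Max = 3.4
Passes: No


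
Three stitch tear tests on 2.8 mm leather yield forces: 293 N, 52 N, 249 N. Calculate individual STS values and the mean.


STS1 = 293 / 2.8 = 104.6 N/mm
STS2 = 52 / 2.8 = 18.6 N/mm
STS3 = 249 / 2.8 = 88.9 N/mm
Mean = (104.6 + 18.6 + 88.9) / 3 = 70.7 N/mm


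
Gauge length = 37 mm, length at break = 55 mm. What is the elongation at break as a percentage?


48.6%


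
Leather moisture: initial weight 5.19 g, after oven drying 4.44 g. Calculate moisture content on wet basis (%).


14.5%


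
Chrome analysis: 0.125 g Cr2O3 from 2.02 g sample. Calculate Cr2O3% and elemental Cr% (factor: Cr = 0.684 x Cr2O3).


Cr2O3% = 0.125 / 2.02 x 100 = 6.19%
Cr% = 6.19 x 0.684 = 4.23%


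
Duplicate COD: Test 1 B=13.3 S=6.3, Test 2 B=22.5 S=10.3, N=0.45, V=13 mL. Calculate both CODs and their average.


COD1 = 1938.5 mg/L
COD2 = 3378.5 mg/L
Average = 2658.5 mg/L

COD1 = (13.3 - 6.3) x 0.45 x 8000 / 13 = 1938.5 mg/L
COD2 = (22.5 - 10.3) x 0.45 x 8000 / 13 = 3378.5 mg/L
Average = (1938.5 + 3378.5) / 2 = 2658.5 mg/L


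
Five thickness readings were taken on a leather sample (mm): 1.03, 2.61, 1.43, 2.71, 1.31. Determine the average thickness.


Sum = 1.03 + 2.61 + 1.43 + 2.71 + 1.31 = 9.09
Average = 9.09 / 5 = 1.82 mm


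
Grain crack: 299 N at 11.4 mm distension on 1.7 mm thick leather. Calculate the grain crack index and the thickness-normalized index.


Crack index = 26.2 N/mm
Normalized index = 15.4 N/mm per mm

Crack index = 299 / 11.4 = 26.2 N/mm
Normalized = 26.2 / 1.7 = 15.4 N/mm per mm


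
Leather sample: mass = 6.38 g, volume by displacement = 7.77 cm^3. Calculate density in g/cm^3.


0.821 g/cm^3

Density = mass / volume
Density = 6.38 / 7.77 = 0.821 g/cm^3


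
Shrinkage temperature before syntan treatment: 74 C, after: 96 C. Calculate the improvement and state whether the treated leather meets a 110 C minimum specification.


Improvement = 96 - 74 = 22 C
Spec check: 96 C >= 110 C? No


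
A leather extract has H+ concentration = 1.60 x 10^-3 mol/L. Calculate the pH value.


pH = -log10[H+]
pH = -log10(1.60 x 10^-3) = 2.80


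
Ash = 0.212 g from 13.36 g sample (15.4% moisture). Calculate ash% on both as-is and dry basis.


As-is ash = 1.59%
Dry-basis ash = 1.88%

As-is ash% = 0.212 / 13.36 x 100 = 1.59%
Dry mass = 13.36 x (100 - 15.4) / 100 = 11.30256 g
Dry-basis ash% = 0.212 / 11.30256 x 100 = 1.88%


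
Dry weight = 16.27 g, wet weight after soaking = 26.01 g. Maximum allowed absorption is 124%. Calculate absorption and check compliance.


WA = (26.01 - 16.27) / 16.27 x 100 = 59.9%
Maximum allowed: 124%
Compliant: Yes


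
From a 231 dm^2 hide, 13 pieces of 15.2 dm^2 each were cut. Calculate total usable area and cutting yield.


Usable area = 197.6 dm^2
Yield = 85.5%


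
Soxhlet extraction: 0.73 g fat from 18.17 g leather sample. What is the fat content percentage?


Fat content = 0.73 / 18.17 x 100
Fat = 4.0%


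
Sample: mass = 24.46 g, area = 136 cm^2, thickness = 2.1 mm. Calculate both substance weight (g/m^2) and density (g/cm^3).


Substance weight = 1798.5 g/m^2
Density = 0.856 g/cm^3

SW = 24.46 / 136 x 10000 = 1798.5 g/m^2
Volume = 136 x 2.1 / 10 = 28.56 cm^3
Density = 24.46 / 28.56 = 0.856 g/cm^3


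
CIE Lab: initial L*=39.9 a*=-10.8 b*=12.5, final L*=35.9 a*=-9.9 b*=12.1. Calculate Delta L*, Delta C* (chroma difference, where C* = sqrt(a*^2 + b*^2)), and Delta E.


Delta L* = -4.0
Delta C* = -0.89
Delta E = 4.12


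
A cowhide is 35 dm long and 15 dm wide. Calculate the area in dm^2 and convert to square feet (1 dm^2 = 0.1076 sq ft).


525 dm^2
56.49 sq ft

Area = 35 x 15 = 525 dm^2
Conversion: 525 x 0.1076 = 56.49 sq ft


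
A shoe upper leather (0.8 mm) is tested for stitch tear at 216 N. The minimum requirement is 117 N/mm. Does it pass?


STS = 270.0 N/mm
Passes: Yes

STS = 216 / 0.8 = 270.0 N/mm
Minimum required: 117 N/mm
Passes: Yes


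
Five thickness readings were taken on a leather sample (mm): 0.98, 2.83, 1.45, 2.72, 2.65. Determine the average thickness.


2.13 mm

Sum = 0.98 + 2.83 + 1.45 + 2.72 + 2.65 = 10.63
Average = 10.63 / 5 = 2.13 mm


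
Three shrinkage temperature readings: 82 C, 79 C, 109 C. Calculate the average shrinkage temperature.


90.0 C


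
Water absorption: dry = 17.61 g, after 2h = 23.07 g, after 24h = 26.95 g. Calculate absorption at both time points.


2h absorption = 31.0%
24h absorption = 53.0%


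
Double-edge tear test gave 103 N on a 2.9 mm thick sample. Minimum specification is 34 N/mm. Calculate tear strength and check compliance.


Tear strength = 35.5 N/mm
Compliant: Yes


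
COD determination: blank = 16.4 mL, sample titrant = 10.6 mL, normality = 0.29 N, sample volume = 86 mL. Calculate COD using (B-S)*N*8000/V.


156.5 mg/L


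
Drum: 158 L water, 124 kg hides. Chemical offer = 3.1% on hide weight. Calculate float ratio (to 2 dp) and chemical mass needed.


Float ratio = 158 / 124 = 1.27
Chemical = 124 x 3.1 / 100 = 3.844 kg


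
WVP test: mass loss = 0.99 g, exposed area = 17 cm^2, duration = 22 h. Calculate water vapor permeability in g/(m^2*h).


WVP = mass_loss / (area x time) x 10000
WVP = 0.99 / (17 x 22) x 10000
WVP = 0.99 / 374 x 10000 = 26.47 g/(m^2*h)


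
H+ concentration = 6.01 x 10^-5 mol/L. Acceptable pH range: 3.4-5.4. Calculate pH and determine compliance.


pH = 4.22
Compliant: Yes

pH = -log10(6.01 x 10^-5) = 4.22
Range: 3.4 to 5.4
Compliant: Yes


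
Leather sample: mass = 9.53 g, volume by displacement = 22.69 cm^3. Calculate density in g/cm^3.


Density = mass / volume
Density = 9.53 / 22.69 = 0.420 g/cm^3


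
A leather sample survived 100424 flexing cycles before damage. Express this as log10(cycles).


5.00


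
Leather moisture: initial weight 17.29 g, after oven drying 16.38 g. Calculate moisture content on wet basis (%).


5.3%

Moisture = 17.29 - 16.38 = 0.91 g
MC = 0.91 / 17.29 x 100 = 5.3%


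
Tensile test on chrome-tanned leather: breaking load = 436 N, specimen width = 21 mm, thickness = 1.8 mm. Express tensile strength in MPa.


Cross-section = 21 x 1.8 = 37.8 mm^2
TS = 436 / 37.8 = 11.53 MPa
(1 N/mm^2 = 1 MPa)


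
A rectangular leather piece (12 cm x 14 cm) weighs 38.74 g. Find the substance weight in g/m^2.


Area = 12 x 14 = 168 cm^2
SW = 38.74 / 168 x 10000 = 2306.0 g/m^2


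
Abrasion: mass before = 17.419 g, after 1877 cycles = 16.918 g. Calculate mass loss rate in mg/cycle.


Mass loss = 17.419 - 16.918 = 0.501 g
Rate = 0.501 / 1877 x 1000 = 0.267 mg/cycle


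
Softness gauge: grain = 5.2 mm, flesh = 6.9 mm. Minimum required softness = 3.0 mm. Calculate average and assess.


Average softness = 6.05 mm
Meets requirement: Yes

Average = (5.2 + 6.9) / 2 = 6.05 mm
Minimum = 3.0 mm
Meets requirement: Yes


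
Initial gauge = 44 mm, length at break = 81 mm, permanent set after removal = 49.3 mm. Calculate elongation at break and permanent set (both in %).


Elongation at break = 84.1%
Permanent set = 12.0%

Elongation at break = (81 - 44) / 44 x 100 = 84.1%
Permanent set = (49.3 - 44) / 44 x 100 = 12.0%


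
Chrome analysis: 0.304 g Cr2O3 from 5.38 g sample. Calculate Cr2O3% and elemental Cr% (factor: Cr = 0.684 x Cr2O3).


Cr2O3% = 0.304 / 5.38 x 100 = 5.65%
Cr% = 5.65 x 0.684 = 3.86%


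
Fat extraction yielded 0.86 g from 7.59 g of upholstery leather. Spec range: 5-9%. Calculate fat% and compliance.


Fat% = 0.86 / 7.59 x 100 = 11.3%
Spec range: 5-9%
Compliant: No


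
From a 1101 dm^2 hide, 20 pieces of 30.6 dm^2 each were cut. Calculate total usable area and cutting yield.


Total usable = 20 x 30.6 = 612.0 dm^2
Yield = 612.0 / 1101 x 100 = 55.6%


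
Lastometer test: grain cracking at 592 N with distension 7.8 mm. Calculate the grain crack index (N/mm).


75.9 N/mm

Grain crack index = force / distension
Index = 592 / 7.8 = 75.9 N/mm


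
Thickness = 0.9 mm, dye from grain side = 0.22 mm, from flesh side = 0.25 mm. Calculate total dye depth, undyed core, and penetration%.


Total dyed = 0.47 mm
Undyed core = 0.43 mm
Penetration = 52.2%

Total dyed = 0.22 + 0.25 = 0.47 mm
Undyed core = 0.9 - 0.47 = 0.43 mm
Penetration = 0.47 / 0.9 x 100 = 52.2%


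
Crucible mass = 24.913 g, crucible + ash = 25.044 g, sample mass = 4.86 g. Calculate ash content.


Ash mass = 25.044 - 24.913 = 0.131 g
Ash% = 0.131 / 4.86 x 100 = 2.70%


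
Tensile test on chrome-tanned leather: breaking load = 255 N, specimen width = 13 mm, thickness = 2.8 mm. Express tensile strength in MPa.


Cross-section = 13 x 2.8 = 36.4 mm^2
TS = 255 / 36.4 = 7.01 MPa
(1 N/mm^2 = 1 MPa)


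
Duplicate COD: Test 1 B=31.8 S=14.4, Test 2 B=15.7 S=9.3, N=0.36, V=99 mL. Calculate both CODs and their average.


COD1 = (31.8 - 14.4) x 0.36 x 8000 / 99 = 506.2 mg/L
COD2 = (15.7 - 9.3) x 0.36 x 8000 / 99 = 186.2 mg/L
Average = (506.2 + 186.2) / 2 = 346.2 mg/L


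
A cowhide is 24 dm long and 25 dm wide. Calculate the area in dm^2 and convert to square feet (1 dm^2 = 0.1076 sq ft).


600 dm^2
64.56 sq ft


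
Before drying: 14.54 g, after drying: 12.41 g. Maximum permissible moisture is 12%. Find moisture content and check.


MC = (14.54 - 12.41) / 14.54 x 100 = 14.6%
Maximum: 12%
Acceptable: No


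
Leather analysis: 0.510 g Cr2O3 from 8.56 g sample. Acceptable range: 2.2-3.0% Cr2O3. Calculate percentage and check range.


Cr2O3% = 0.510 / 8.56 x 100 = 5.96%
Acceptable range: 2.2 to 3.0%
Within range: No


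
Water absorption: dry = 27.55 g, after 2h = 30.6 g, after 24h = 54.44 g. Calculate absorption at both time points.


WA (2h) = (30.6 - 27.55) / 27.55 x 100 = 11.1%
WA (24h) = (54.44 - 27.55) / 27.55 x 100 = 97.6%


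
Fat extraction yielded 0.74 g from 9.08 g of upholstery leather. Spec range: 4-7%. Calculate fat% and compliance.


Fat% = 0.74 / 9.08 x 100 = 8.1%
Spec range: 4-7%
Compliant: No


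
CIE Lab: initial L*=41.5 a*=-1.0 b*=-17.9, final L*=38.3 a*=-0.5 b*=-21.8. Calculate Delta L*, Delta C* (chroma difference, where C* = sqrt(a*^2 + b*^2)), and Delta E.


Delta L* = 38.3 - 41.5 = -3.2
C1* = sqrt((-1.0)^2 + (-17.9)^2) = 17.928
C2* = sqrt((-0.5)^2 + (-21.8)^2) = 21.806
Delta C* = 21.806 - 17.928 = 3.88
Delta E = sqrt((-3.2)^2 + (0.5)^2 + (-3.9)^2) = 5.07


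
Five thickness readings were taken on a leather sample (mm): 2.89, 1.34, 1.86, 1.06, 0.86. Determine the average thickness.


1.60 mm


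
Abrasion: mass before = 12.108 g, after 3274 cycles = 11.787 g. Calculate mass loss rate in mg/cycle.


0.098 mg/cycle

Mass loss = 12.108 - 11.787 = 0.321 g
Rate = 0.321 / 3274 x 1000 = 0.098 mg/cycle


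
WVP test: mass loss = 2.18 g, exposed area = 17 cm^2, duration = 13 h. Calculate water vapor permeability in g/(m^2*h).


WVP = mass_loss / (area x time) x 10000
WVP = 2.18 / (17 x 13) x 10000
WVP = 2.18 / 221 x 10000 = 98.64 g/(m^2*h)


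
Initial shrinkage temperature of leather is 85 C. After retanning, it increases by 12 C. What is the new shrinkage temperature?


97 C


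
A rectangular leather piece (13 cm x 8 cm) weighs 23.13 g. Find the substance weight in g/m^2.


2224.0 g/m^2


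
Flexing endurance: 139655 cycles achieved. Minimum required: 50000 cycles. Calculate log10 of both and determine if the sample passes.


log10(139655) = 5.15
log10(50000) = 4.70
Passes: Yes


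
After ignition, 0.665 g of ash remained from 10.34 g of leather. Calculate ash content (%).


6.43%


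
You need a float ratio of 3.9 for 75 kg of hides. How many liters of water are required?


292.5 L


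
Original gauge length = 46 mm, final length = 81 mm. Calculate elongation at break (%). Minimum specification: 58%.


Elongation = 76.1%
Meets spec: Yes

Extension = 81 - 46 = 35 mm
Elongation = 35 / 46 x 100 = 76.1%
Minimum required: 58%
Meets specification: Yes


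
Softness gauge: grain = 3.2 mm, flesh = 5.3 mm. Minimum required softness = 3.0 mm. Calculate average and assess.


Average = (3.2 + 5.3) / 2 = 4.25 mm
Minimum = 3.0 mm
Meets requirement: Yes


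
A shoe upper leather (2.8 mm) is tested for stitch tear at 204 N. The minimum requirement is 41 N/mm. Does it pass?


STS = 72.9 N/mm
Passes: Yes

STS = 204 / 2.8 = 72.9 N/mm
Minimum required: 41 N/mm
Passes: Yes


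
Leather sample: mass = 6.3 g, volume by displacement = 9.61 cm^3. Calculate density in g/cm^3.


0.656 g/cm^3


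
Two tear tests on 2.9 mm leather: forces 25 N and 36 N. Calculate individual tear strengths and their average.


Tear 1 = 25 / 2.9 = 8.6 N/mm
Tear 2 = 36 / 2.9 = 12.4 N/mm
Average = (8.6 + 12.4) / 2 = 10.5 N/mm


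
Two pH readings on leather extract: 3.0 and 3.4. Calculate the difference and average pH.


Difference = 0.4
Average pH = 3.20

Difference = |3.0 - 3.4| = 0.4
Average = (3.0 + 3.4) / 2 = 3.20


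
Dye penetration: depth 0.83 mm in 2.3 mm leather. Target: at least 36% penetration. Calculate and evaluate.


Penetration = 36.1%
Meets target: Yes


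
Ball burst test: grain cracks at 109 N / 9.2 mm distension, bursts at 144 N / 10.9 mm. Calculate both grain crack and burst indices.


Crack index = 11.8 N/mm
Burst index = 13.2 N/mm

Crack index = 109 / 9.2 = 11.8 N/mm
Burst index = 144 / 10.9 = 13.2 N/mm


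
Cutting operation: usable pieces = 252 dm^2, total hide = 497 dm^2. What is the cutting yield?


50.7%


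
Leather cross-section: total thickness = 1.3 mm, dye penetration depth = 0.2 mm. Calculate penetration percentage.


Penetration% = 0.2 / 1.3 x 100
Penetration = 15.4%


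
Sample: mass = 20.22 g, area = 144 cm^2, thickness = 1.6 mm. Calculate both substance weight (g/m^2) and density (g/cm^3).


Substance weight = 1404.2 g/m^2
Density = 0.878 g/cm^3

SW = 20.22 / 144 x 10000 = 1404.2 g/m^2
Volume = 144 x 1.6 / 10 = 23.04 cm^3
Density = 20.22 / 23.04 = 0.878 g/cm^3


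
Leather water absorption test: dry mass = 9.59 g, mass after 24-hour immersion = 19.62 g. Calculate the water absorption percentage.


104.6%


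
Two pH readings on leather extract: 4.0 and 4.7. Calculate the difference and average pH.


Difference = |4.0 - 4.7| = 0.7
Average = (4.0 + 4.7) / 2 = 4.35


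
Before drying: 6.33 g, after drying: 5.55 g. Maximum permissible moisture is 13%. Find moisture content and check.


MC = (6.33 - 5.55) / 6.33 x 100 = 12.3%
Maximum: 13%
Acceptable: Yes


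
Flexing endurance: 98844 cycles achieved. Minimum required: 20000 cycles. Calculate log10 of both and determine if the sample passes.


log10(98844) = 4.99
log10(20000) = 4.30
Passes: Yes


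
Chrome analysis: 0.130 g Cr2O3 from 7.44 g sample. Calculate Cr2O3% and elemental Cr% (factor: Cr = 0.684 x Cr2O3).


Cr2O3% = 0.130 / 7.44 x 100 = 1.75%
Cr% = 1.75 x 0.684 = 1.20%


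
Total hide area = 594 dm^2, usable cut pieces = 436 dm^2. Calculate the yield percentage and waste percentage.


Yield = 73.4%
Waste = 26.6%


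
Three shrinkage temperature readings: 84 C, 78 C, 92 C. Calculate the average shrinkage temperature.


84.7 C

Average = (84 + 78 + 92) / 3
Average = 254 / 3 = 84.7 C


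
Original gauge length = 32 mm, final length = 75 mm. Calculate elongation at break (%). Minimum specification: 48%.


Elongation = 134.4%
Meets spec: Yes

Extension = 75 - 32 = 43 mm
Elongation = 43 / 32 x 100 = 134.4%
Minimum required: 48%
Meets specification: Yes


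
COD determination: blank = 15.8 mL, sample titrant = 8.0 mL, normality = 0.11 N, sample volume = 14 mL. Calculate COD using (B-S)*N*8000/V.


490.3 mg/L

COD = (15.8 - 8.0) x 0.11 x 8000 / 14
COD = 7.8 x 0.11 x 8000 / 14
COD = 490.3 mg/L


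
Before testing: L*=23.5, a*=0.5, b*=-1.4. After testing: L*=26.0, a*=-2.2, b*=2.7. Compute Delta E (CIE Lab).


Delta E = 5.51


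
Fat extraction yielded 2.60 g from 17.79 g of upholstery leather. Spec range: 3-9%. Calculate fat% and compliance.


Fat content = 14.6%
Compliant: No

Fat% = 2.60 / 17.79 x 100 = 14.6%
Spec range: 3-9%
Compliant: No
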